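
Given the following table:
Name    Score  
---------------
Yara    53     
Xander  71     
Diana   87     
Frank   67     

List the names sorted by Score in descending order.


Sorting by Score (descending):
  Diana: 87
  Xander: 71
  Frank: 67
  Yara: 53


ANSWER: Diana, Xander, Frank, Yara


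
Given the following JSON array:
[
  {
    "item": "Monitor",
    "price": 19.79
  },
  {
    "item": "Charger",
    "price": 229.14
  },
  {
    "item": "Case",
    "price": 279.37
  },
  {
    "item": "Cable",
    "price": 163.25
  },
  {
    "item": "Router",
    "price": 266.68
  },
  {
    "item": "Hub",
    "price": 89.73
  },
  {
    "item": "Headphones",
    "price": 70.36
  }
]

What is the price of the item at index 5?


Array index 5 -> Hub
price = 89.73

ANSWER: 89.73


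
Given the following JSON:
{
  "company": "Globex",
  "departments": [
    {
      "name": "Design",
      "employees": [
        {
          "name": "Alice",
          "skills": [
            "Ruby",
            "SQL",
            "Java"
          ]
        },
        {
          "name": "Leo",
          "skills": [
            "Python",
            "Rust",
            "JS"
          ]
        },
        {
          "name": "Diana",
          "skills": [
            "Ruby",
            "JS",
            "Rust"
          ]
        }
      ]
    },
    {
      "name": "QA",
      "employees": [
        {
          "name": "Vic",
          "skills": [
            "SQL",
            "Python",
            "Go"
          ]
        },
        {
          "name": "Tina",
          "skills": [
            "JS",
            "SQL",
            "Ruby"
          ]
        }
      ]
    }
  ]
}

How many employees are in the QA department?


Path: departments[1].employees
Count: 2

ANSWER: 2


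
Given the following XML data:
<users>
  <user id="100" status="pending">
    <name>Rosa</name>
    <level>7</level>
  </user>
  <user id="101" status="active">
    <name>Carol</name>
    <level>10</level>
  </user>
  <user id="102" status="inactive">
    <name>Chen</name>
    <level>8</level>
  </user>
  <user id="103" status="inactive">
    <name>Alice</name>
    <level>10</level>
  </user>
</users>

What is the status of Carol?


Finding user with name = Carol
user id="101" status="active"

ANSWER: active


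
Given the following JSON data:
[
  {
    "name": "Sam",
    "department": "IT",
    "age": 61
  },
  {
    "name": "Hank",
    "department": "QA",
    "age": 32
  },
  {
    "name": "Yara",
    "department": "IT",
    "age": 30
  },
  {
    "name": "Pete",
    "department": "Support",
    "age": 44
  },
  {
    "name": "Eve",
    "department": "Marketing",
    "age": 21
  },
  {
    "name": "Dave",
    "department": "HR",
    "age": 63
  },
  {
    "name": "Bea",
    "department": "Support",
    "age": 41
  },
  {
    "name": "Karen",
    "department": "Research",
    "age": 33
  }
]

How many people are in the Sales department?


Scanning records for department = Sales
  No matches found
Count: 0

ANSWER: 0


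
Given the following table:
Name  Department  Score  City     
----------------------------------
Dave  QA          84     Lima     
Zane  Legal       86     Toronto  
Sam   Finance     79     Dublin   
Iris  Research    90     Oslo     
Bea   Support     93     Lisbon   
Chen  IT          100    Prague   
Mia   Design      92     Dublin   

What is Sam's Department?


Row 3: Sam
Department = Finance

ANSWER: Finance


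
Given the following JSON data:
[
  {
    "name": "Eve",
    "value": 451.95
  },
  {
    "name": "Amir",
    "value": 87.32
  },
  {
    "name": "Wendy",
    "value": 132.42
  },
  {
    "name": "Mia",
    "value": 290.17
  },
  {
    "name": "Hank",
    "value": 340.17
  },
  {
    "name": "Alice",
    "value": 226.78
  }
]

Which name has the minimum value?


Comparing values:
  Eve: 451.95
  Amir: 87.32
  Wendy: 132.42
  Mia: 290.17
  Hank: 340.17
  Alice: 226.78
Minimum: Amir (87.32)

ANSWER: Amir


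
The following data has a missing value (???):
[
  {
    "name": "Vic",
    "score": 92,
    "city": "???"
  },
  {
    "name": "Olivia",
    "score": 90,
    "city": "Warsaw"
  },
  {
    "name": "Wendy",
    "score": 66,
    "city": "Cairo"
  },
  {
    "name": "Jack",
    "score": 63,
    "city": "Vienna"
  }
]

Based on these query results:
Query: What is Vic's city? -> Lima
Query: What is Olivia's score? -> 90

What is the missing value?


The missing value is Vic's city
From query: Vic's city = Lima

ANSWER: Lima


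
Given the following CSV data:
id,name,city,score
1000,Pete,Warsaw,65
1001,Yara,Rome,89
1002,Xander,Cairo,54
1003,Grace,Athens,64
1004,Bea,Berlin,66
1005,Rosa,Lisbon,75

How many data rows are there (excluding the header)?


Counting rows (excluding header):
Header: id,name,city,score
Data rows: 6

ANSWER: 6


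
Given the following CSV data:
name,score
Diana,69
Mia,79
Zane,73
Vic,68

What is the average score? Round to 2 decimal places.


Scores: 69, 79, 73, 68
Sum = 289
Count = 4
Average = 289 / 4 = 72.25

ANSWER: 72.25


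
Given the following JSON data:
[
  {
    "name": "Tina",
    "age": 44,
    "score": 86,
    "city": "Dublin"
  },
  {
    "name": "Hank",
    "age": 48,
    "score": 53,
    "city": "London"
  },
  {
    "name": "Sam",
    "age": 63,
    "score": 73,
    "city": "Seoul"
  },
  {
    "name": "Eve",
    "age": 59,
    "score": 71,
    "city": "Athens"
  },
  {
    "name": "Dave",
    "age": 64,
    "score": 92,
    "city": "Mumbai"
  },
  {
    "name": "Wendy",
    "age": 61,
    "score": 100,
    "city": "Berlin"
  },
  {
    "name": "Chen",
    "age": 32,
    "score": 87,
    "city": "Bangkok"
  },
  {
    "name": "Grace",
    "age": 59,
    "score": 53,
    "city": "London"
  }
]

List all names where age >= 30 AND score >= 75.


Checking both conditions:
  Tina (age=44, score=86) -> YES
  Hank (age=48, score=53) -> no
  Sam (age=63, score=73) -> no
  Eve (age=59, score=71) -> no
  Dave (age=64, score=92) -> YES
  Wendy (age=61, score=100) -> YES
  Chen (age=32, score=87) -> YES
  Grace (age=59, score=53) -> no


ANSWER: Tina, Dave, Wendy, Chen


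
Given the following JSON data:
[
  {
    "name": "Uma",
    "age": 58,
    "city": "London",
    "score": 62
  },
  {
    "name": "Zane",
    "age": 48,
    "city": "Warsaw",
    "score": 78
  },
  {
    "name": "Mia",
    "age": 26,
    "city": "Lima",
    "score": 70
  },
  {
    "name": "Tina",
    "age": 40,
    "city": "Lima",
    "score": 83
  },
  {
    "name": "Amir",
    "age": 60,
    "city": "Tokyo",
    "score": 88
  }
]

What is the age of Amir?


Looking up record where name = Amir
Record index: 4
Field 'age' = 60

ANSWER: 60


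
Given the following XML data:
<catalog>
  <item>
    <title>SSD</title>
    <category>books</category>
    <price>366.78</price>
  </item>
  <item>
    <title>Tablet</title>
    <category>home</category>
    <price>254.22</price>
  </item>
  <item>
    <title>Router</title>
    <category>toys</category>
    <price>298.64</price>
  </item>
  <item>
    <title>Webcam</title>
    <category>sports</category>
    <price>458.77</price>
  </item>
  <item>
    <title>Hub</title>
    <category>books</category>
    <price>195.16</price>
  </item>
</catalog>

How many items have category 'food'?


Scanning <item> elements for <category>food</category>:
Count: 0

ANSWER: 0


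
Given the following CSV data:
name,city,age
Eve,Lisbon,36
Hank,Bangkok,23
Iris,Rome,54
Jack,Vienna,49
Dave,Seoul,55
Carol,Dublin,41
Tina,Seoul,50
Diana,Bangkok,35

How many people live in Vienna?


Scanning city column for 'Vienna':
  Row 4: Jack -> MATCH
Total matches: 1

ANSWER: 1


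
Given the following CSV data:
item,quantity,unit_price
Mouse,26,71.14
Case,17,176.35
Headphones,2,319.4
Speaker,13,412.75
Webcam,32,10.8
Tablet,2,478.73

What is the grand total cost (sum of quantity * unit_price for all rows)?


Computing row totals:
  Mouse: 26 * 71.14 = 1849.64
  Case: 17 * 176.35 = 2997.95
  Headphones: 2 * 319.4 = 638.8
  Speaker: 13 * 412.75 = 5365.75
  Webcam: 32 * 10.8 = 345.6
  Tablet: 2 * 478.73 = 957.46
Grand total = 1849.64 + 2997.95 + 638.8 + 5365.75 + 345.6 + 957.46 = 12155.2

ANSWER: 12155.2


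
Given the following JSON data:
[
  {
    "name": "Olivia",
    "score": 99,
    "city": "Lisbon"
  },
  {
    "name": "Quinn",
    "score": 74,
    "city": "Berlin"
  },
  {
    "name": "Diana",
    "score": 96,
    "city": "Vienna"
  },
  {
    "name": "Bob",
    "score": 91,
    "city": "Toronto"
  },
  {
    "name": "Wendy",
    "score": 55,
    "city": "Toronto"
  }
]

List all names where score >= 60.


Filtering records where score >= 60:
  Olivia (score=99) -> YES
  Quinn (score=74) -> YES
  Diana (score=96) -> YES
  Bob (score=91) -> YES
  Wendy (score=55) -> no


ANSWER: Olivia, Quinn, Diana, Bob


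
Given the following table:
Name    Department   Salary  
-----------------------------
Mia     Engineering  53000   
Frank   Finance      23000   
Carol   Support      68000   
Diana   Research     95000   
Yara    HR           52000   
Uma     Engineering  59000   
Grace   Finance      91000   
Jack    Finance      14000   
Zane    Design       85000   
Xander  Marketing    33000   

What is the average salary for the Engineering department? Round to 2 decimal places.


Engineering department members:
  Mia: 53000
  Uma: 59000
Sum = 112000
Count = 2
Average = 112000 / 2 = 56000.00

ANSWER: 56000.00


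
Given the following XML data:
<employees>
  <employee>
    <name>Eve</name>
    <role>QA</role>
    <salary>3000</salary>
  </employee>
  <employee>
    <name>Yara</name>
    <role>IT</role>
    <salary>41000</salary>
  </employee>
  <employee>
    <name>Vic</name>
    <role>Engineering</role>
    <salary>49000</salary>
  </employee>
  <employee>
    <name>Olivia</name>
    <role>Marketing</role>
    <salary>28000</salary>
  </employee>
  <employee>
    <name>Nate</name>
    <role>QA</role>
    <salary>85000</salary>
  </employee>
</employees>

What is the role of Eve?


Searching for <employee> with <name>Eve</name>
Found at position 1
<role>QA</role>

ANSWER: QA


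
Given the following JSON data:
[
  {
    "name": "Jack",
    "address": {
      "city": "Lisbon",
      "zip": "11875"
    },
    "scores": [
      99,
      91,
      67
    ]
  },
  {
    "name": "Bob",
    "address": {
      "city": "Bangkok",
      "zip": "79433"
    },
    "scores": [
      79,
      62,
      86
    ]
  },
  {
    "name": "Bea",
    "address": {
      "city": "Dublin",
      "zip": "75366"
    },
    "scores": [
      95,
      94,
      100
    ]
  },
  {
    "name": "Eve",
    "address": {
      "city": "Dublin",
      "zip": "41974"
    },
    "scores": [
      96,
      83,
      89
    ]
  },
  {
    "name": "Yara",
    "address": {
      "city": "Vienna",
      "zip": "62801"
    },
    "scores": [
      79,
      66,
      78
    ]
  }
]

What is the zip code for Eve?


Path: records[3].address.zip
Value: 41974

ANSWER: 41974


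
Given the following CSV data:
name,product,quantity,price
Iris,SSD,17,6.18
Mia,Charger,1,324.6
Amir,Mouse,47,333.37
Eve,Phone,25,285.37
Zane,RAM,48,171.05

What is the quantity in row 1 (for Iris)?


Row 1: Iris
Column 'quantity' = 17

ANSWER: 17


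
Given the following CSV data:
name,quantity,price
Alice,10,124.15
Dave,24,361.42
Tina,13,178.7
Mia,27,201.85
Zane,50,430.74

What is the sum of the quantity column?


Values in 'quantity' column:
  Row 1: 10
  Row 2: 24
  Row 3: 13
  Row 4: 27
  Row 5: 50
Sum = 10 + 24 + 13 + 27 + 50 = 124

ANSWER: 124


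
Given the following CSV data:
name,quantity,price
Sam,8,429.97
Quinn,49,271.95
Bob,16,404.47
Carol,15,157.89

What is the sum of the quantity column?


Values in 'quantity' column:
  Row 1: 8
  Row 2: 49
  Row 3: 16
  Row 4: 15
Sum = 8 + 49 + 16 + 15 = 88

ANSWER: 88


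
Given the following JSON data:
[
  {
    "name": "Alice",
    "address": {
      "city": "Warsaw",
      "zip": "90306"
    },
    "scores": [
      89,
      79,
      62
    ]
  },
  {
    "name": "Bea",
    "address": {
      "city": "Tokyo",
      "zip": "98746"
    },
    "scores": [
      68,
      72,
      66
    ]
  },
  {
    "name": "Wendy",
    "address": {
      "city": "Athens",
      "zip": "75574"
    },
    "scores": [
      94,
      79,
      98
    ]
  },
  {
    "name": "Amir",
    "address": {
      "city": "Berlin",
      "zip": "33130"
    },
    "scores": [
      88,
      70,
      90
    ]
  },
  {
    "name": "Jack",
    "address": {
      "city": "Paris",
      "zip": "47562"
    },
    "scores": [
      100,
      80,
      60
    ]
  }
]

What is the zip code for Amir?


Path: records[3].address.zip
Value: 33130

ANSWER: 33130


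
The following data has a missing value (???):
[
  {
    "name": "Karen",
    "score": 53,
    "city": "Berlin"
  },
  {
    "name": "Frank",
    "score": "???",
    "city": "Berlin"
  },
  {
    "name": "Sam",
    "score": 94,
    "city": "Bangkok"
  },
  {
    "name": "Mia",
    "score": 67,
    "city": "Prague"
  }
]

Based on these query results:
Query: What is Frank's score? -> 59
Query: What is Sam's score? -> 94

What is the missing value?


The missing value is Frank's score
From query: Frank's score = 59

ANSWER: 59


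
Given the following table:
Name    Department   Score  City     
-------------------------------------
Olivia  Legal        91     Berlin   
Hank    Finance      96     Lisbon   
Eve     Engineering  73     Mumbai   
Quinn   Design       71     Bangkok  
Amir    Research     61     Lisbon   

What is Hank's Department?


Row 2: Hank
Department = Finance

ANSWER: Finance


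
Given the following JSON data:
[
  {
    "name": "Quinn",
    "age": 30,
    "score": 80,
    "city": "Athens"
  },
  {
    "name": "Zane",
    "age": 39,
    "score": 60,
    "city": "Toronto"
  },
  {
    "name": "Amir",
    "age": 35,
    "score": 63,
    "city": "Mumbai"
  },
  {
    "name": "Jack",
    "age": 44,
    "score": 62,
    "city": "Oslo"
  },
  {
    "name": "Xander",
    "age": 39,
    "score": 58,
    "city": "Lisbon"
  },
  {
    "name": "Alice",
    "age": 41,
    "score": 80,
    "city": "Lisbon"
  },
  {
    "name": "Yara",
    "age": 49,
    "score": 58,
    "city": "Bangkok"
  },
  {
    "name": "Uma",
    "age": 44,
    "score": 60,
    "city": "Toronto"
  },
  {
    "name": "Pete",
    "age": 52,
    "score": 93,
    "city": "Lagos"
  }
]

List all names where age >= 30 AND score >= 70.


Checking both conditions:
  Quinn (age=30, score=80) -> YES
  Zane (age=39, score=60) -> no
  Amir (age=35, score=63) -> no
  Jack (age=44, score=62) -> no
  Xander (age=39, score=58) -> no
  Alice (age=41, score=80) -> YES
  Yara (age=49, score=58) -> no
  Uma (age=44, score=60) -> no
  Pete (age=52, score=93) -> YES


ANSWER: Quinn, Alice, Pete


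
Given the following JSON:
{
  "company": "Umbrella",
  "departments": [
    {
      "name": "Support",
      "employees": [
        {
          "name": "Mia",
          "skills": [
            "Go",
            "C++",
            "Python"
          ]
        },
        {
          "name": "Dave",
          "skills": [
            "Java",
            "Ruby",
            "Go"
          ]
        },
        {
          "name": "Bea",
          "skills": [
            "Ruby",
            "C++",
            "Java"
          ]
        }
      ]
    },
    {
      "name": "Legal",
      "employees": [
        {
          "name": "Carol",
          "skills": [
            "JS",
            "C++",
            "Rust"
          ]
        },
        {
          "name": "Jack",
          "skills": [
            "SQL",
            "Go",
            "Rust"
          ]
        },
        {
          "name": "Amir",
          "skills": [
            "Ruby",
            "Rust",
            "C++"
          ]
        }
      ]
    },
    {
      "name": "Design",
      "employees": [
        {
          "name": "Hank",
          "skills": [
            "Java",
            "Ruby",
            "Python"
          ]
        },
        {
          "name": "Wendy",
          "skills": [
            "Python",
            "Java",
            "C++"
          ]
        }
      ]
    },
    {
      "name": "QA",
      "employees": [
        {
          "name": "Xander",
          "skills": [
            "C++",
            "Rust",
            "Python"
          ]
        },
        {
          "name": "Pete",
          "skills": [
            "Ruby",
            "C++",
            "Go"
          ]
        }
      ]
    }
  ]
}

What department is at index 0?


Path: departments[0].name
Value: Support

ANSWER: Support


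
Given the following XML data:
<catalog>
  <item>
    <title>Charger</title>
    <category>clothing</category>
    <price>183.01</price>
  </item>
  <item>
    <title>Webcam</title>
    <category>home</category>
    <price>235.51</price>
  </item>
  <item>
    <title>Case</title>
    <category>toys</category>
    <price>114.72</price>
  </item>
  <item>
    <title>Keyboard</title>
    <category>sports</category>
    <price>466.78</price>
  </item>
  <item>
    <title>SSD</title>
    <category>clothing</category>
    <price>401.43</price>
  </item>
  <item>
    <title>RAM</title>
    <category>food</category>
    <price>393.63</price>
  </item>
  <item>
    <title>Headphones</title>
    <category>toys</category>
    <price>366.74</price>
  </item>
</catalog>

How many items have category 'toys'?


Scanning <item> elements for <category>toys</category>:
  Item 3: Case -> MATCH
  Item 7: Headphones -> MATCH
Count: 2

ANSWER: 2


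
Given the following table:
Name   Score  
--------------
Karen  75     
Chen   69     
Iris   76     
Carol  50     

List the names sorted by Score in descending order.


Sorting by Score (descending):
  Iris: 76
  Karen: 75
  Chen: 69
  Carol: 50


ANSWER: Iris, Karen, Chen, Carol


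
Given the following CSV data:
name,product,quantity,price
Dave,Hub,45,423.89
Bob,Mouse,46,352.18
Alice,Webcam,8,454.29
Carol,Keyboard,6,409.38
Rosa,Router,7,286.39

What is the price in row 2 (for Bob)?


Row 2: Bob
Column 'price' = 352.18

ANSWER: 352.18


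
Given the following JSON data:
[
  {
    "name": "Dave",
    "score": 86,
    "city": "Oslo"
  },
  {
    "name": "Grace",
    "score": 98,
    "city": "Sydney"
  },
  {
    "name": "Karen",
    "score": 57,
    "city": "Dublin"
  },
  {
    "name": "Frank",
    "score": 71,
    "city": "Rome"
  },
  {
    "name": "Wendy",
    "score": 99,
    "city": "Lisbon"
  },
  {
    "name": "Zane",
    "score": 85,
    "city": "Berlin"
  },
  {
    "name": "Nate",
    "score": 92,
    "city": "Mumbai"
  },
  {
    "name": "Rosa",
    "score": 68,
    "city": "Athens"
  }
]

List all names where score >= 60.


Filtering records where score >= 60:
  Dave (score=86) -> YES
  Grace (score=98) -> YES
  Karen (score=57) -> no
  Frank (score=71) -> YES
  Wendy (score=99) -> YES
  Zane (score=85) -> YES
  Nate (score=92) -> YES
  Rosa (score=68) -> YES


ANSWER: Dave, Grace, Frank, Wendy, Zane, Nate, Rosa


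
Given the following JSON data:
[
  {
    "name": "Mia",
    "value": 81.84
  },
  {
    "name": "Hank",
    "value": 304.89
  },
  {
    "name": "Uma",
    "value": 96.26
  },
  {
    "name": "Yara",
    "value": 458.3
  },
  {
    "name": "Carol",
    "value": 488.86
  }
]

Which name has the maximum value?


Comparing values:
  Mia: 81.84
  Hank: 304.89
  Uma: 96.26
  Yara: 458.3
  Carol: 488.86
Maximum: Carol (488.86)

ANSWER: Carol


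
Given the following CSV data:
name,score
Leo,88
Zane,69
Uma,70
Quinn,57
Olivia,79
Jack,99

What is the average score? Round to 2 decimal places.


Scores: 88, 69, 70, 57, 79, 99
Sum = 462
Count = 6
Average = 462 / 6 = 77.00

ANSWER: 77.00


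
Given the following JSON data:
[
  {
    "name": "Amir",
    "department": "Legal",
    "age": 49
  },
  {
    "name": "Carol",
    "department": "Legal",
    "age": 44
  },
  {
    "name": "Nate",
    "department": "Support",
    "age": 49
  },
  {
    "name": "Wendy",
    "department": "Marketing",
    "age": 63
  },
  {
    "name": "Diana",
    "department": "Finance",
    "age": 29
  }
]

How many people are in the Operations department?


Scanning records for department = Operations
  No matches found
Count: 0

ANSWER: 0


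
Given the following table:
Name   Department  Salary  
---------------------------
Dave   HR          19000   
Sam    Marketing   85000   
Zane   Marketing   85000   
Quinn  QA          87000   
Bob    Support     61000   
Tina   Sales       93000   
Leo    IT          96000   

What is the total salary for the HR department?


HR department members:
  Dave: 19000
Total = 19000 = 19000

ANSWER: 19000


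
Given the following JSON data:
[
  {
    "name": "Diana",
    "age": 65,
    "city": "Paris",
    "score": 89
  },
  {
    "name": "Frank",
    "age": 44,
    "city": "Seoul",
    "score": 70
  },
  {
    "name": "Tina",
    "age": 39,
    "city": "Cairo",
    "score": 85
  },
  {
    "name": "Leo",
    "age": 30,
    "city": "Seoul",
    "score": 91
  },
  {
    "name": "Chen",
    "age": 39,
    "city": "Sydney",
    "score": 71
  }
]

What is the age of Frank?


Looking up record where name = Frank
Record index: 1
Field 'age' = 44

ANSWER: 44


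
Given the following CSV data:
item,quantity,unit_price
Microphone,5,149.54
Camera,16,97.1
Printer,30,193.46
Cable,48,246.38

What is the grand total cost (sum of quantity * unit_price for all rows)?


Computing row totals:
  Microphone: 5 * 149.54 = 747.7
  Camera: 16 * 97.1 = 1553.6
  Printer: 30 * 193.46 = 5803.8
  Cable: 48 * 246.38 = 11826.24
Grand total = 747.7 + 1553.6 + 5803.8 + 11826.24 = 19931.34

ANSWER: 19931.34


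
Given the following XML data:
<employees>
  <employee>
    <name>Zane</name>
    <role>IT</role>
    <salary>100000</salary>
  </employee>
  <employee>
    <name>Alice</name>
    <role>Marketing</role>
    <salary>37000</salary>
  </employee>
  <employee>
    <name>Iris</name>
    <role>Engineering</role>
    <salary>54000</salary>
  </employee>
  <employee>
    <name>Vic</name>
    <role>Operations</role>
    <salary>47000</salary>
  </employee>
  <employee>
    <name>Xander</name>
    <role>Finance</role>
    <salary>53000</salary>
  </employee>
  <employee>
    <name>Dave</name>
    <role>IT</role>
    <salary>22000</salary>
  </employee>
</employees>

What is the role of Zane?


Searching for <employee> with <name>Zane</name>
Found at position 1
<role>IT</role>

ANSWER: IT


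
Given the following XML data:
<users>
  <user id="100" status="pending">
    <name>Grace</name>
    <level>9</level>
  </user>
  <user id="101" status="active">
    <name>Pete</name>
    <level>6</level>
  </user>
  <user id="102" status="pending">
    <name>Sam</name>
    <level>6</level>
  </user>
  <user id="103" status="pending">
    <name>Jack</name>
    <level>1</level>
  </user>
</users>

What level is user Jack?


Finding user: Jack
<level>1</level>

ANSWER: 1


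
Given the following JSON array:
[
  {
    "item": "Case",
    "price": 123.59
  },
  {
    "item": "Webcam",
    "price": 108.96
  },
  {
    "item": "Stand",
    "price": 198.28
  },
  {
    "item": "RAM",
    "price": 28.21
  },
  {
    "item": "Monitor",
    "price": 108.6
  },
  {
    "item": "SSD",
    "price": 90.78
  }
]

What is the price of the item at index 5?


Array index 5 -> SSD
price = 90.78

ANSWER: 90.78


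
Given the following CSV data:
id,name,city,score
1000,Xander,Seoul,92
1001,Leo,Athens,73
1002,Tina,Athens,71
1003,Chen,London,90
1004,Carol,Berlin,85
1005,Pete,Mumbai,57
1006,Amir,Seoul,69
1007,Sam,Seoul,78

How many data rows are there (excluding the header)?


Counting rows (excluding header):
Header: id,name,city,score
Data rows: 8

ANSWER: 8


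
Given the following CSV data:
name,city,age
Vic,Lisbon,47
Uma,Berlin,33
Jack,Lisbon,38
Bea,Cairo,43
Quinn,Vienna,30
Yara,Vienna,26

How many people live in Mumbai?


Scanning city column for 'Mumbai':
Total matches: 0

ANSWER: 0


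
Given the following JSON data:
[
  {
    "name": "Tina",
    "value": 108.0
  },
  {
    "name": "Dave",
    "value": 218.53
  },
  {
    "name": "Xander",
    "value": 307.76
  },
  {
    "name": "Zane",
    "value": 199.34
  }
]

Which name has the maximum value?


Comparing values:
  Tina: 108.0
  Dave: 218.53
  Xander: 307.76
  Zane: 199.34
Maximum: Xander (307.76)

ANSWER: Xander


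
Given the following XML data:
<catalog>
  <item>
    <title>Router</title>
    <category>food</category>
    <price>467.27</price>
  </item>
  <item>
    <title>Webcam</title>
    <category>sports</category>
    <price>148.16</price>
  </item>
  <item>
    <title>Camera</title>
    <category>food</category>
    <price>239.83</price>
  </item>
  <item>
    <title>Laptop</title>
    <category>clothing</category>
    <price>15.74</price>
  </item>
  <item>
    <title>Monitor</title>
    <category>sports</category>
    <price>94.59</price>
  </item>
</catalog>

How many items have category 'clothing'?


Scanning <item> elements for <category>clothing</category>:
  Item 4: Laptop -> MATCH
Count: 1

ANSWER: 1


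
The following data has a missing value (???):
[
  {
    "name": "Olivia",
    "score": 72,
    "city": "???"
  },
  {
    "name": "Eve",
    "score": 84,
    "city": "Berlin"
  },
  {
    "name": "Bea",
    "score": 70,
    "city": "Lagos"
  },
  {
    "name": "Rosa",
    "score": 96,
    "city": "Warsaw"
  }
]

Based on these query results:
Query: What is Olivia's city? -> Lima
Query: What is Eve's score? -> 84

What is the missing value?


The missing value is Olivia's city
From query: Olivia's city = Lima

ANSWER: Lima


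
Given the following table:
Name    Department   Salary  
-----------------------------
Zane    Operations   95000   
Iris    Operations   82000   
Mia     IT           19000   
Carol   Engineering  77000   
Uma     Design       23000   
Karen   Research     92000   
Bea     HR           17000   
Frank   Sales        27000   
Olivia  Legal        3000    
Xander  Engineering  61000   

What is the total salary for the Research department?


Research department members:
  Karen: 92000
Total = 92000 = 92000

ANSWER: 92000


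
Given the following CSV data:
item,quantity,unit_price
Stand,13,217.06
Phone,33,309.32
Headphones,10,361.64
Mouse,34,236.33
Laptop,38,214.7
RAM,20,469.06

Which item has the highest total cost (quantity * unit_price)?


Computing row totals:
  Stand: 2821.78
  Phone: 10207.56
  Headphones: 3616.4
  Mouse: 8035.22
  Laptop: 8158.6
  RAM: 9381.2
Maximum: Phone (10207.56)

ANSWER: Phone


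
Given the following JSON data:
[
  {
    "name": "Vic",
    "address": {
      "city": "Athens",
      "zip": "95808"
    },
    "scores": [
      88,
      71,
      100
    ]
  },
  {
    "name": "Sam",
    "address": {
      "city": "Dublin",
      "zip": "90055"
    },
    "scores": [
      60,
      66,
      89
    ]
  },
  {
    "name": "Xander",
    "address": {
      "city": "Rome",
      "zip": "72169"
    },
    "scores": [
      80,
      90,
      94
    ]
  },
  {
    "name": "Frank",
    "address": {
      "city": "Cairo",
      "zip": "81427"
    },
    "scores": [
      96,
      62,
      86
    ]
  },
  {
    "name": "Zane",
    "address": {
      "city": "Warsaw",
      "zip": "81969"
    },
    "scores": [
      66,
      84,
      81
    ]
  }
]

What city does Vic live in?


Path: records[0].address.city
Value: Athens

ANSWER: Athens


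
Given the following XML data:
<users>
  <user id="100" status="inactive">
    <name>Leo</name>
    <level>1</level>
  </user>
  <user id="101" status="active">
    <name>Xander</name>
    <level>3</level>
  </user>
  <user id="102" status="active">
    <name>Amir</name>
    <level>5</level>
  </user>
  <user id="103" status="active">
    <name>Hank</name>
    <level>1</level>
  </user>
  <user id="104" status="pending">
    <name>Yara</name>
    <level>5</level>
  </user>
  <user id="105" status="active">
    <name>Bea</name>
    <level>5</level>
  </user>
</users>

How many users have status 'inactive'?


Counting users with status='inactive':
  Leo (id=100) -> MATCH
Count: 1

ANSWER: 1


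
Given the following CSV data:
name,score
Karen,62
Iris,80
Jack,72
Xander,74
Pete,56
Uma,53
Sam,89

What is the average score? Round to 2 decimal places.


Scores: 62, 80, 72, 74, 56, 53, 89
Sum = 486
Count = 7
Average = 486 / 7 = 69.43

ANSWER: 69.43


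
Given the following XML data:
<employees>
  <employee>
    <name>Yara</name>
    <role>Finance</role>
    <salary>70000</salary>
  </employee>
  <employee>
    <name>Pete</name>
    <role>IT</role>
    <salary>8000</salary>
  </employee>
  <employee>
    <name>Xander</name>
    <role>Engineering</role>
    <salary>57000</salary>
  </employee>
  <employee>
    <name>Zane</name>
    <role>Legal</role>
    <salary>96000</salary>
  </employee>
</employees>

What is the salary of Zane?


Searching for <employee> with <name>Zane</name>
Found at position 4
<salary>96000</salary>

ANSWER: 96000


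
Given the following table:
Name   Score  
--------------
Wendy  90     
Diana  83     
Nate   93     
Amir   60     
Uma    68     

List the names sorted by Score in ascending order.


Sorting by Score (ascending):
  Amir: 60
  Uma: 68
  Diana: 83
  Wendy: 90
  Nate: 93


ANSWER: Amir, Uma, Diana, Wendy, Nate


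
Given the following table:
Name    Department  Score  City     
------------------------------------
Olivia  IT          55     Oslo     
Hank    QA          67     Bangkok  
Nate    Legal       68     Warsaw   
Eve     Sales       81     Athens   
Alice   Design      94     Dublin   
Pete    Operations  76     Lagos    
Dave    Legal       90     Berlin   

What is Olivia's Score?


Row 1: Olivia
Score = 55

ANSWER: 55


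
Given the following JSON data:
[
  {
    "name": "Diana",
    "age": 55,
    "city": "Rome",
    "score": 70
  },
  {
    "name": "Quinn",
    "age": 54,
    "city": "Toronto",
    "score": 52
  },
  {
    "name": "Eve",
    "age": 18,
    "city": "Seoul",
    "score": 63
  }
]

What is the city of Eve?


Looking up record where name = Eve
Record index: 2
Field 'city' = Seoul

ANSWER: Seoul


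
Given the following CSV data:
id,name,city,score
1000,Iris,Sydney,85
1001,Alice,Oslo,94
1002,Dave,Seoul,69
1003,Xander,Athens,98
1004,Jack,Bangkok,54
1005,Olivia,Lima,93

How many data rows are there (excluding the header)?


Counting rows (excluding header):
Header: id,name,city,score
Data rows: 6

ANSWER: 6


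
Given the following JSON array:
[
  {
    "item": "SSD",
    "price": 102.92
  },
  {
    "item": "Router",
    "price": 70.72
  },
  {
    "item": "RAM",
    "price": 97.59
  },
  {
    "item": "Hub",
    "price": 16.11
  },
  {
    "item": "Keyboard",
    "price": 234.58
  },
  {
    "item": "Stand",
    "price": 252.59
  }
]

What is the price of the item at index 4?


Array index 4 -> Keyboard
price = 234.58

ANSWER: 234.58


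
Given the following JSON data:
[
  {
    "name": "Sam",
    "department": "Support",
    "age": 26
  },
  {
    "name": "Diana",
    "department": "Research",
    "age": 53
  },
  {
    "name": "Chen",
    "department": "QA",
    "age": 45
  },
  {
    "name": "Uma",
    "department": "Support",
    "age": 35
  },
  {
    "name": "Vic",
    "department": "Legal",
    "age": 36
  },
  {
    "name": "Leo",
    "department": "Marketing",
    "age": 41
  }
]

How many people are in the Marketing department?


Scanning records for department = Marketing
  Record 5: Leo
Count: 1

ANSWER: 1


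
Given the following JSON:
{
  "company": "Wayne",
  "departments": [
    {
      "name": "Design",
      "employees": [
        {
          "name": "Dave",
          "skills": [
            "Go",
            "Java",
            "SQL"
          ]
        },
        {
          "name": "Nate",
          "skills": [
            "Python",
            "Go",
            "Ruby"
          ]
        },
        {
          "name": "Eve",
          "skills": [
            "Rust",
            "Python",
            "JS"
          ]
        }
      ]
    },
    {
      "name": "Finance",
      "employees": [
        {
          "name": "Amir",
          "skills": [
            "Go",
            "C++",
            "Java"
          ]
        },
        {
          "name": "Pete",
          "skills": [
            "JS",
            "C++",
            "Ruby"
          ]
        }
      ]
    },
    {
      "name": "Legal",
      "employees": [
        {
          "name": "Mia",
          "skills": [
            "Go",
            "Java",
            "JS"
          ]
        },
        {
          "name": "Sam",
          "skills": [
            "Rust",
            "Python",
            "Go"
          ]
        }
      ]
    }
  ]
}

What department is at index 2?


Path: departments[2].name
Value: Legal

ANSWER: Legal


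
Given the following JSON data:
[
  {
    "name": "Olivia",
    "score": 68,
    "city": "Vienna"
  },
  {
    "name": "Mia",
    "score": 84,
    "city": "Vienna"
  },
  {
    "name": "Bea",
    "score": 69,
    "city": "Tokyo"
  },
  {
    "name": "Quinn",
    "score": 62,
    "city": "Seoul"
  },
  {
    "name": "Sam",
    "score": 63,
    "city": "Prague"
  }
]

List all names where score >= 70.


Filtering records where score >= 70:
  Olivia (score=68) -> no
  Mia (score=84) -> YES
  Bea (score=69) -> no
  Quinn (score=62) -> no
  Sam (score=63) -> no


ANSWER: Mia


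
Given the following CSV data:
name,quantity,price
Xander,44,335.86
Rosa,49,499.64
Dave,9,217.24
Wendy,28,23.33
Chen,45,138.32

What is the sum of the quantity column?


Values in 'quantity' column:
  Row 1: 44
  Row 2: 49
  Row 3: 9
  Row 4: 28
  Row 5: 45
Sum = 44 + 49 + 9 + 28 + 45 = 175

ANSWER: 175


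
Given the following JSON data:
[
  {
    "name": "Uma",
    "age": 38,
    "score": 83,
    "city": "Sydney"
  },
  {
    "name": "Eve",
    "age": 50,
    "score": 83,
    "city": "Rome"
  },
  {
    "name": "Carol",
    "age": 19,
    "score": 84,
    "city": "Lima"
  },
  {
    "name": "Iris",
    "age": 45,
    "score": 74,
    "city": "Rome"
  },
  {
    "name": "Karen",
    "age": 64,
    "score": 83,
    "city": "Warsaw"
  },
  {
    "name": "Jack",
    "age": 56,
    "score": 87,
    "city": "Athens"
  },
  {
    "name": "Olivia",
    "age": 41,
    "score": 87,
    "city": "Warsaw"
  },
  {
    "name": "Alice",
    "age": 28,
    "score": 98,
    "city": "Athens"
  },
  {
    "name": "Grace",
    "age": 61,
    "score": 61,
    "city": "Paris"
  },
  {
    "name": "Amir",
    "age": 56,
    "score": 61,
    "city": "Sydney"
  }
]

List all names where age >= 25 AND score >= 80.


Checking both conditions:
  Uma (age=38, score=83) -> YES
  Eve (age=50, score=83) -> YES
  Carol (age=19, score=84) -> no
  Iris (age=45, score=74) -> no
  Karen (age=64, score=83) -> YES
  Jack (age=56, score=87) -> YES
  Olivia (age=41, score=87) -> YES
  Alice (age=28, score=98) -> YES
  Grace (age=61, score=61) -> no
  Amir (age=56, score=61) -> no


ANSWER: Uma, Eve, Karen, Jack, Olivia, Alice


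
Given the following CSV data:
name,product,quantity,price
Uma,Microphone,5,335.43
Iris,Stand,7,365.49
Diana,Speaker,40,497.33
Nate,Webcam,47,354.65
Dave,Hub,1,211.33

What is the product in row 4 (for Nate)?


Row 4: Nate
Column 'product' = Webcam

ANSWER: Webcam


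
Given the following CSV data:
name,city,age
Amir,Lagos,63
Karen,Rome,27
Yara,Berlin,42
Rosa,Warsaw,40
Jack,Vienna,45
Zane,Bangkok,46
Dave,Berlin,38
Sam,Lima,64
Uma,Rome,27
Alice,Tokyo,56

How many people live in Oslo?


Scanning city column for 'Oslo':
Total matches: 0

ANSWER: 0


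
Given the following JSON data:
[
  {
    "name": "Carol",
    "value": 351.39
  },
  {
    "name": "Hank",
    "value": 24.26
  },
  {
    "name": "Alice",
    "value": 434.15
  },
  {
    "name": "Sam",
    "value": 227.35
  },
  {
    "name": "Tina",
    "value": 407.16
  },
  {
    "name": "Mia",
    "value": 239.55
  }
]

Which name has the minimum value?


Comparing values:
  Carol: 351.39
  Hank: 24.26
  Alice: 434.15
  Sam: 227.35
  Tina: 407.16
  Mia: 239.55
Minimum: Hank (24.26)

ANSWER: Hank


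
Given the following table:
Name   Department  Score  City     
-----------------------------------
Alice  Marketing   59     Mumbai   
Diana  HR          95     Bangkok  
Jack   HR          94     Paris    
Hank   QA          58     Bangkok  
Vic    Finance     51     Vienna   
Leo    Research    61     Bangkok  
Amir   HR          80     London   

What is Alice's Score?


Row 1: Alice
Score = 59

ANSWER: 59


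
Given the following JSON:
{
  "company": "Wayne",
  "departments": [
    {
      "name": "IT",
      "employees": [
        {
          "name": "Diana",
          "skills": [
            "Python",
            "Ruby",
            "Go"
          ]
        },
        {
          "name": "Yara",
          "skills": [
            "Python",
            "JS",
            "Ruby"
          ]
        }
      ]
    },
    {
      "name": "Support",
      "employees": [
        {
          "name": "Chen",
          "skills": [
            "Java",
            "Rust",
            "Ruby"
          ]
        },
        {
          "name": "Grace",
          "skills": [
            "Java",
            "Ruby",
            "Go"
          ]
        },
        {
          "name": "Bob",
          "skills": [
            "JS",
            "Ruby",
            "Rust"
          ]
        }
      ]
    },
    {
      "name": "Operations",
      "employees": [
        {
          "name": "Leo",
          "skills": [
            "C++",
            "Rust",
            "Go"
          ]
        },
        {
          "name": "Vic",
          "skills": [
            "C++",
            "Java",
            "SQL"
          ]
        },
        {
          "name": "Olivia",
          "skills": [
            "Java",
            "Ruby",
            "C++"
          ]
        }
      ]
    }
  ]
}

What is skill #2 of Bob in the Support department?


Path: departments[1].employees[2].skills[1]
Value: Ruby

ANSWER: Ruby


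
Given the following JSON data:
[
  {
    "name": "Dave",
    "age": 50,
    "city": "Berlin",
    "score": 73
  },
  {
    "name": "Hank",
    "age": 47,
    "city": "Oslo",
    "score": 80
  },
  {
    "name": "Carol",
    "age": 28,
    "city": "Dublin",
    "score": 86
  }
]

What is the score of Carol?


Looking up record where name = Carol
Record index: 2
Field 'score' = 86

ANSWER: 86


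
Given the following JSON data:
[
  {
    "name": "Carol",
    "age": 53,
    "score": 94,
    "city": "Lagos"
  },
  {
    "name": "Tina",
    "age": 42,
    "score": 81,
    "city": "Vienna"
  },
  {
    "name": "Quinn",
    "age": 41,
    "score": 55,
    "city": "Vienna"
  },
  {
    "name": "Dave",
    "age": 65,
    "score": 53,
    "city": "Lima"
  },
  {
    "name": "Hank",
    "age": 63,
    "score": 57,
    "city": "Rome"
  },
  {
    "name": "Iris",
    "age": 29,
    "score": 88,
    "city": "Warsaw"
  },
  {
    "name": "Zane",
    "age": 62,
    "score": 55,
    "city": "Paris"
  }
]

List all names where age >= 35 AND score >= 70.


Checking both conditions:
  Carol (age=53, score=94) -> YES
  Tina (age=42, score=81) -> YES
  Quinn (age=41, score=55) -> no
  Dave (age=65, score=53) -> no
  Hank (age=63, score=57) -> no
  Iris (age=29, score=88) -> no
  Zane (age=62, score=55) -> no


ANSWER: Carol, Tina


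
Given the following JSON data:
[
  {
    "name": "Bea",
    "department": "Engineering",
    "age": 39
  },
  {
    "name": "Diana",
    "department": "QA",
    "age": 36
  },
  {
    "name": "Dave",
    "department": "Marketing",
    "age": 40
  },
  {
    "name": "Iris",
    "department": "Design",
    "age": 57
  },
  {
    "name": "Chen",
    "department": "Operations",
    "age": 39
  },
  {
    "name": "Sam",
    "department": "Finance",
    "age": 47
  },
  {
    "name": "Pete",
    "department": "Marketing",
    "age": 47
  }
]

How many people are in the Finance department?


Scanning records for department = Finance
  Record 5: Sam
Count: 1

ANSWER: 1


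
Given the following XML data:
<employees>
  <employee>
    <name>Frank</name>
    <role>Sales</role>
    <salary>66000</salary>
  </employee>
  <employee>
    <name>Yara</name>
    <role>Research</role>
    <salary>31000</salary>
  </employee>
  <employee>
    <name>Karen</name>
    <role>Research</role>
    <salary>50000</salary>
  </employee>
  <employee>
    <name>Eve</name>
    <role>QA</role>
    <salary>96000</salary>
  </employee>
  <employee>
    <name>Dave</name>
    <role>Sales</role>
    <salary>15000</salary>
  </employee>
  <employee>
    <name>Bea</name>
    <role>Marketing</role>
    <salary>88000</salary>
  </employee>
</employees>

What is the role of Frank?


Searching for <employee> with <name>Frank</name>
Found at position 1
<role>Sales</role>

ANSWER: Sales
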